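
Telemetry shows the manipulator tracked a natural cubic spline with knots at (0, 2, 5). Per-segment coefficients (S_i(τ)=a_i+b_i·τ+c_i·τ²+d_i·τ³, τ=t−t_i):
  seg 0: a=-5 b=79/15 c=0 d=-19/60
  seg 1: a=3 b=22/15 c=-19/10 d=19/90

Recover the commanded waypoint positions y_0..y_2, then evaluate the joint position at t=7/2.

y_0 = S_0(0) = a_0 = -5
y_1 = S_1(0) = a_1 = 3
y_2 = S_1(3) = -4
t_q=7/2 is in segment 1 (τ=3/2); S_1(τ)=131/80

y_0=-5 y_1=3 y_2=-4
S(7/2) = 131/80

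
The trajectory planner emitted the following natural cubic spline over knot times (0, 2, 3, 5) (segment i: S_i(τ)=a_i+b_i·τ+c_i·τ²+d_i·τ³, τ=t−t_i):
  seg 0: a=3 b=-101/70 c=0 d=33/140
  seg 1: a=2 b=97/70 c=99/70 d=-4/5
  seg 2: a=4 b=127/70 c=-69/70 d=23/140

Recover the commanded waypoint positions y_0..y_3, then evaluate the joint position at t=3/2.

y_0=3 y_1=2 y_2=4 y_3=5
S(3/2) = 261/160

y_0 = S_0(0) = a_0 = 3
y_1 = S_1(0) = a_1 = 2
y_2 = S_2(0) = a_2 = 4
y_3 = S_2(2) = 5
t_q=3/2 is in segment 0 (τ=3/2); S_0(τ)=261/160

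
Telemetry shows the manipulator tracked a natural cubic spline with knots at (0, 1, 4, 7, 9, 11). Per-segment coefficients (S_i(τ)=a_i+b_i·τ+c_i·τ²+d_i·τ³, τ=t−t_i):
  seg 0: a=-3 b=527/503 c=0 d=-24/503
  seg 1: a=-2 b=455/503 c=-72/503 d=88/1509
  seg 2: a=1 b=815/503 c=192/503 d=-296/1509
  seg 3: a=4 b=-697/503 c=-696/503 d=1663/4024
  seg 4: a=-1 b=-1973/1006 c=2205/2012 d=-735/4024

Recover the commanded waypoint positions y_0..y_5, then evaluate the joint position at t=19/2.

y_0=-3 y_1=-2 y_2=1 y_3=4 y_4=-1 y_5=-2
S(19/2) = -55675/32192

y_0 = S_0(0) = a_0 = -3
y_1 = S_1(0) = a_1 = -2
y_2 = S_2(0) = a_2 = 1
y_3 = S_3(0) = a_3 = 4
y_4 = S_4(0) = a_4 = -1
y_5 = S_4(2) = -2
t_q=19/2 is in segment 4 (τ=1/2); S_4(τ)=-55675/32192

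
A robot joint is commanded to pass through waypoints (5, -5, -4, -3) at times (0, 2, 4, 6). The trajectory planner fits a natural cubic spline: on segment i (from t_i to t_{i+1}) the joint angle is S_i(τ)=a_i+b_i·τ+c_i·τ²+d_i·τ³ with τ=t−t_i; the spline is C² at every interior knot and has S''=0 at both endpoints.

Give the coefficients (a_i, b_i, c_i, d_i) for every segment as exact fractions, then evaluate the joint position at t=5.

Δ: Δ0=-5, Δ1=1/2, Δ2=1/2
row 1: diag=8, rhs=33; c'=1/4, d'=33/8
row 2: denom=8−2·1/4=15/2; d'=(0−2·33/8)/(15/2)=-11/10
back: M2=-11/10
back: M1=33/8−1/4·-11/10=22/5
M: M0=0, M1=22/5, M2=-11/10, M3=0
seg 0: a=5, c=M0/2=0, d=(M1−M0)/(6·2)=11/30, b=Δ0−h0·(2M0+M1)/6=-97/15
seg 1: a=-5, c=M1/2=11/5, d=(M2−M1)/(6·2)=-11/24, b=Δ1−h1·(2M1+M2)/6=-31/15
seg 2: a=-4, c=M2/2=-11/20, d=(M3−M2)/(6·2)=11/120, b=Δ2−h2·(2M2+M3)/6=37/30
t_q=5 → seg 2, τ=1; S=-4+37/30·τ+-11/20·τ²+11/120·τ³=-129/40

  seg 0: a=5 b=-97/15 c=0 d=11/30
  seg 1: a=-5 b=-31/15 c=11/5 d=-11/24
  seg 2: a=-4 b=37/30 c=-11/20 d=11/120
S(5) = -129/40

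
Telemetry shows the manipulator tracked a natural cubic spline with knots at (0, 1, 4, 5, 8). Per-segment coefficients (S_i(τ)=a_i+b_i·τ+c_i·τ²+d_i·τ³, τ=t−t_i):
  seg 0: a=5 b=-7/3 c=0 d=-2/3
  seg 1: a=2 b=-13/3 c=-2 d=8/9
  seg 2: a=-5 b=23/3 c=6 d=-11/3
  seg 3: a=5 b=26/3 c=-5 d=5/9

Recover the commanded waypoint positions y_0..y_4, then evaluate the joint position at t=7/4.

y_0=5 y_1=2 y_2=-5 y_3=5 y_4=1
S(7/4) = -2

y_0 = S_0(0) = a_0 = 5
y_1 = S_1(0) = a_1 = 2
y_2 = S_2(0) = a_2 = -5
y_3 = S_3(0) = a_3 = 5
y_4 = S_3(3) = 1
t_q=7/4 is in segment 1 (τ=3/4); S_1(τ)=-2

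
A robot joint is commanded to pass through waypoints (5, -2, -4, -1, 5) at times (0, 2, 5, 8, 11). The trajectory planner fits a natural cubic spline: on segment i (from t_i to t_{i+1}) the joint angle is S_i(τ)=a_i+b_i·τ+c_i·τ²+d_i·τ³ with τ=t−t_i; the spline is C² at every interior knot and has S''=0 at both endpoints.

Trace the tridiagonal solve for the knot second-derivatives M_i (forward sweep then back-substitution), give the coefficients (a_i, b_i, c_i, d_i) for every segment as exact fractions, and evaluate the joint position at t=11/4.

  seg 0: a=5 b=-835/207 c=0 d=221/1656
  seg 1: a=-2 b=-1007/414 c=221/276 d=-527/7452
  seg 2: a=-4 b=383/828 c=34/207 d=37/7452
  seg 3: a=-1 b=655/414 c=173/828 d=-173/7452
S(11/4) = -20041/5888

Δ: Δ0=-7/2, Δ1=-2/3, Δ2=1, Δ3=2
row 1: diag=10, rhs=17; c'=3/10, d'=17/10
row 2: denom=12−3·3/10=111/10; d'=(10−3·17/10)/(111/10)=49/111
row 3: denom=12−3·10/37=414/37; d'=(6−3·49/111)/(414/37)=173/414
back: M3=173/414
back: M2=49/111−10/37·173/414=68/207
back: M1=17/10−3/10·68/207=221/138
M: M0=0, M1=221/138, M2=68/207, M3=173/414, M4=0
seg 0: a=5, c=M0/2=0, d=(M1−M0)/(6·2)=221/1656, b=Δ0−h0·(2M0+M1)/6=-835/207
seg 1: a=-2, c=M1/2=221/276, d=(M2−M1)/(6·3)=-527/7452, b=Δ1−h1·(2M1+M2)/6=-1007/414
seg 2: a=-4, c=M2/2=34/207, d=(M3−M2)/(6·3)=37/7452, b=Δ2−h2·(2M2+M3)/6=383/828
seg 3: a=-1, c=M3/2=173/828, d=(M4−M3)/(6·3)=-173/7452, b=Δ3−h3·(2M3+M4)/6=655/414
t_q=11/4 → seg 1, τ=3/4; S=-2+-1007/414·τ+221/276·τ²+-527/7452·τ³=-20041/5888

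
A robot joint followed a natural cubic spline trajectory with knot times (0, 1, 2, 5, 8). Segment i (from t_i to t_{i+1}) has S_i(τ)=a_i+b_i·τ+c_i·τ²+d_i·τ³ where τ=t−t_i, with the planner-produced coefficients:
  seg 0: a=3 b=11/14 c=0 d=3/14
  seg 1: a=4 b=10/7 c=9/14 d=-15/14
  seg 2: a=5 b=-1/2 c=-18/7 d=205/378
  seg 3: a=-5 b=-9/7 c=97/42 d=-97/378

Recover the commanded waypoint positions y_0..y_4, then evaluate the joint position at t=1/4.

y_0=3 y_1=4 y_2=5 y_3=-5 y_4=5
S(1/4) = 2867/896

y_0 = S_0(0) = a_0 = 3
y_1 = S_1(0) = a_1 = 4
y_2 = S_2(0) = a_2 = 5
y_3 = S_3(0) = a_3 = -5
y_4 = S_3(3) = 5
t_q=1/4 is in segment 0 (τ=1/4); S_0(τ)=2867/896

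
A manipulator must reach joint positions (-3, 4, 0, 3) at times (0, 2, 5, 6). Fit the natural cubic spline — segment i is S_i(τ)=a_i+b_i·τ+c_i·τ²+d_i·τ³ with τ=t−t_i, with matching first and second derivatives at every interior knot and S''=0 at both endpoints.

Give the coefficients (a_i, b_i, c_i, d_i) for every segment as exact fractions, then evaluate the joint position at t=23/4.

  seg 0: a=-3 b=2111/426 c=0 d=-155/426
  seg 1: a=4 b=251/426 c=-155/71 d=73/142
  seg 2: a=0 b=292/213 c=347/142 d=-347/426
S(23/4) = 18713/9088

Δ: Δ0=7/2, Δ1=-4/3, Δ2=3
row 1: diag=10, rhs=-29; c'=3/10, d'=-29/10
row 2: denom=8−3·3/10=71/10; d'=(26−3·-29/10)/(71/10)=347/71
back: M2=347/71
back: M1=-29/10−3/10·347/71=-310/71
M: M0=0, M1=-310/71, M2=347/71, M3=0
seg 0: a=-3, c=M0/2=0, d=(M1−M0)/(6·2)=-155/426, b=Δ0−h0·(2M0+M1)/6=2111/426
seg 1: a=4, c=M1/2=-155/71, d=(M2−M1)/(6·3)=73/142, b=Δ1−h1·(2M1+M2)/6=251/426
seg 2: a=0, c=M2/2=347/142, d=(M3−M2)/(6·1)=-347/426, b=Δ2−h2·(2M2+M3)/6=292/213
t_q=23/4 → seg 2, τ=3/4; S=0+292/213·τ+347/142·τ²+-347/426·τ³=18713/9088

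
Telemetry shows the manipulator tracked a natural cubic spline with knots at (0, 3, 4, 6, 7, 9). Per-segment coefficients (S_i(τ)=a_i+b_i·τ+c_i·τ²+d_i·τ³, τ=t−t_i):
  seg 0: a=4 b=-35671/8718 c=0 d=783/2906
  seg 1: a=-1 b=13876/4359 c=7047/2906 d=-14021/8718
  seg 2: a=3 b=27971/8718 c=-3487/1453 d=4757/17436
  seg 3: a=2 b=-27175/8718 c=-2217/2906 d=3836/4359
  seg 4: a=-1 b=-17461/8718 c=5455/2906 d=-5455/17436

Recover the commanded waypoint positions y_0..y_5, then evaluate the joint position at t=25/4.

y_0 = S_0(0) = a_0 = 4
y_1 = S_1(0) = a_1 = -1
y_2 = S_2(0) = a_2 = 3
y_3 = S_3(0) = a_3 = 2
y_4 = S_4(0) = a_4 = -1
y_5 = S_4(2) = 0
t_q=25/4 is in segment 3 (τ=1/4); S_3(τ)=55181/46496

y_0=4 y_1=-1 y_2=3 y_3=2 y_4=-1 y_5=0
S(25/4) = 55181/46496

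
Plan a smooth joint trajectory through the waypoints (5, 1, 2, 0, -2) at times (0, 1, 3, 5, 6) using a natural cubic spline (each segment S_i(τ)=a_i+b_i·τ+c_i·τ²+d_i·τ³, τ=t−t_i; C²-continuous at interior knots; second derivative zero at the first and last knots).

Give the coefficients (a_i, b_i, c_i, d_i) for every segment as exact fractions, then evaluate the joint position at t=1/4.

  seg 0: a=5 b=-293/60 c=0 d=53/60
  seg 1: a=1 b=-67/30 c=53/20 d=-77/120
  seg 2: a=2 b=2/3 c=-6/5 d=11/60
  seg 3: a=0 b=-29/15 c=-1/10 d=1/30
S(1/4) = 971/256

Δ: Δ0=-4, Δ1=1/2, Δ2=-1, Δ3=-2
row 1: diag=6, rhs=27; c'=1/3, d'=9/2
row 2: denom=8−2·1/3=22/3; d'=(-9−2·9/2)/(22/3)=-27/11
row 3: denom=6−2·3/11=60/11; d'=(-6−2·-27/11)/(60/11)=-1/5
back: M3=-1/5
back: M2=-27/11−3/11·-1/5=-12/5
back: M1=9/2−1/3·-12/5=53/10
M: M0=0, M1=53/10, M2=-12/5, M3=-1/5, M4=0
seg 0: a=5, c=M0/2=0, d=(M1−M0)/(6·1)=53/60, b=Δ0−h0·(2M0+M1)/6=-293/60
seg 1: a=1, c=M1/2=53/20, d=(M2−M1)/(6·2)=-77/120, b=Δ1−h1·(2M1+M2)/6=-67/30
seg 2: a=2, c=M2/2=-6/5, d=(M3−M2)/(6·2)=11/60, b=Δ2−h2·(2M2+M3)/6=2/3
seg 3: a=0, c=M3/2=-1/10, d=(M4−M3)/(6·1)=1/30, b=Δ3−h3·(2M3+M4)/6=-29/15
t_q=1/4 → seg 0, τ=1/4; S=5+-293/60·τ+0·τ²+53/60·τ³=971/256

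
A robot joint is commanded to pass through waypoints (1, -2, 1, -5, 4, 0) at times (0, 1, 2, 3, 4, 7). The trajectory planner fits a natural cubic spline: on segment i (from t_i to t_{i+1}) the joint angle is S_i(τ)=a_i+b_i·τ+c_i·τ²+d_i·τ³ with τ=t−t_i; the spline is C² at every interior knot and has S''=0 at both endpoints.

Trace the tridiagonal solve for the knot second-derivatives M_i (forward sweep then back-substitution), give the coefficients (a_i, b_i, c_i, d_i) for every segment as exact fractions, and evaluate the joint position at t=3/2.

Δ: Δ0=-3, Δ1=3, Δ2=-6, Δ3=9, Δ4=-4/3
row 1: diag=4, rhs=36; c'=1/4, d'=9
row 2: denom=4−1·1/4=15/4; d'=(-54−1·9)/(15/4)=-84/5
row 3: denom=4−1·4/15=56/15; d'=(90−1·-84/5)/(56/15)=801/28
row 4: denom=8−1·15/56=433/56; d'=(-62−1·801/28)/(433/56)=-5074/433
back: M4=-5074/433
back: M3=801/28−15/56·-5074/433=13746/433
back: M2=-84/5−4/15·13746/433=-10940/433
back: M1=9−1/4·-10940/433=6632/433
M: M0=0, M1=6632/433, M2=-10940/433, M3=13746/433, M4=-5074/433, M5=0
seg 0: a=1, c=M0/2=0, d=(M1−M0)/(6·1)=3316/1299, b=Δ0−h0·(2M0+M1)/6=-7213/1299
seg 1: a=-2, c=M1/2=3316/433, d=(M2−M1)/(6·1)=-8786/1299, b=Δ1−h1·(2M1+M2)/6=2735/1299
seg 2: a=1, c=M2/2=-5470/433, d=(M3−M2)/(6·1)=12343/1299, b=Δ2−h2·(2M2+M3)/6=-3727/1299
seg 3: a=-5, c=M3/2=6873/433, d=(M4−M3)/(6·1)=-9410/1299, b=Δ3−h3·(2M3+M4)/6=482/1299
seg 4: a=4, c=M4/2=-2537/433, d=(M5−M4)/(6·3)=2537/3897, b=Δ4−h4·(2M4+M5)/6=13490/1299
t_q=3/2 → seg 1, τ=1/2; S=-2+2735/1299·τ+3316/433·τ²+-8786/1299·τ³=211/1732

  seg 0: a=1 b=-7213/1299 c=0 d=3316/1299
  seg 1: a=-2 b=2735/1299 c=3316/433 d=-8786/1299
  seg 2: a=1 b=-3727/1299 c=-5470/433 d=12343/1299
  seg 3: a=-5 b=482/1299 c=6873/433 d=-9410/1299
  seg 4: a=4 b=13490/1299 c=-2537/433 d=2537/3897
S(3/2) = 211/1732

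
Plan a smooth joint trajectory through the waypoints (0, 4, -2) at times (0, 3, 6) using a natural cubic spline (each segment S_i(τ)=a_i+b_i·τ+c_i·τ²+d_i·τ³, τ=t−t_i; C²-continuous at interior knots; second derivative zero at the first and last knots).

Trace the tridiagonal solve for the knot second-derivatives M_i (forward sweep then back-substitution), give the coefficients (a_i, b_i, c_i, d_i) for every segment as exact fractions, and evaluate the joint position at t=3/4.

  seg 0: a=0 b=13/6 c=0 d=-5/54
  seg 1: a=4 b=-1/3 c=-5/6 d=5/54
S(3/4) = 203/128

Δ: Δ0=4/3, Δ1=-2
row 1: diag=12, rhs=-20; c'=1/4, d'=-5/3
back: M1=-5/3
M: M0=0, M1=-5/3, M2=0
seg 0: a=0, c=M0/2=0, d=(M1−M0)/(6·3)=-5/54, b=Δ0−h0·(2M0+M1)/6=13/6
seg 1: a=4, c=M1/2=-5/6, d=(M2−M1)/(6·3)=5/54, b=Δ1−h1·(2M1+M2)/6=-1/3
t_q=3/4 → seg 0, τ=3/4; S=0+13/6·τ+0·τ²+-5/54·τ³=203/128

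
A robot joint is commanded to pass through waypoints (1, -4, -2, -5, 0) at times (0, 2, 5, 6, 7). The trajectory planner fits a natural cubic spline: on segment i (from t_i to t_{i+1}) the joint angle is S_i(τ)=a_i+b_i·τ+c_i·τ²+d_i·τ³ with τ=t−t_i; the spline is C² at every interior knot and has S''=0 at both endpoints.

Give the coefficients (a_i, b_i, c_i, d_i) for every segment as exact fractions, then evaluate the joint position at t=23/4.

  seg 0: a=1 b=-1526/411 c=0 d=997/3288
  seg 1: a=-4 b=-61/822 c=997/548 d=-2585/4932
  seg 2: a=-2 b=-5441/1644 c=-397/137 d=5273/1644
  seg 3: a=-5 b=425/822 c=3685/548 d=-3685/1644
S(23/4) = -166911/35072

Δ: Δ0=-5/2, Δ1=2/3, Δ2=-3, Δ3=5
row 1: diag=10, rhs=19; c'=3/10, d'=19/10
row 2: denom=8−3·3/10=71/10; d'=(-22−3·19/10)/(71/10)=-277/71
row 3: denom=4−1·10/71=274/71; d'=(48−1·-277/71)/(274/71)=3685/274
back: M3=3685/274
back: M2=-277/71−10/71·3685/274=-794/137
back: M1=19/10−3/10·-794/137=997/274
M: M0=0, M1=997/274, M2=-794/137, M3=3685/274, M4=0
seg 0: a=1, c=M0/2=0, d=(M1−M0)/(6·2)=997/3288, b=Δ0−h0·(2M0+M1)/6=-1526/411
seg 1: a=-4, c=M1/2=997/548, d=(M2−M1)/(6·3)=-2585/4932, b=Δ1−h1·(2M1+M2)/6=-61/822
seg 2: a=-2, c=M2/2=-397/137, d=(M3−M2)/(6·1)=5273/1644, b=Δ2−h2·(2M2+M3)/6=-5441/1644
seg 3: a=-5, c=M3/2=3685/548, d=(M4−M3)/(6·1)=-3685/1644, b=Δ3−h3·(2M3+M4)/6=425/822
t_q=23/4 → seg 2, τ=3/4; S=-2+-5441/1644·τ+-397/137·τ²+5273/1644·τ³=-166911/35072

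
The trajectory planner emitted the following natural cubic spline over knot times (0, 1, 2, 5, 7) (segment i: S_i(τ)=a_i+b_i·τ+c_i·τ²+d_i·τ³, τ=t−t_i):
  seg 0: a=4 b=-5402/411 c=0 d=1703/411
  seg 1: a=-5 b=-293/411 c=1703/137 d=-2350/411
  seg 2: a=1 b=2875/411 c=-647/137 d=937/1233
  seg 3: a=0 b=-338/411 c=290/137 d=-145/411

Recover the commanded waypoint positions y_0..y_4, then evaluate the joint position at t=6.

y_0 = S_0(0) = a_0 = 4
y_1 = S_1(0) = a_1 = -5
y_2 = S_2(0) = a_2 = 1
y_3 = S_3(0) = a_3 = 0
y_4 = S_3(2) = 4
t_q=6 is in segment 3 (τ=1); S_3(τ)=129/137

y_0=4 y_1=-5 y_2=1 y_3=0 y_4=4
S(6) = 129/137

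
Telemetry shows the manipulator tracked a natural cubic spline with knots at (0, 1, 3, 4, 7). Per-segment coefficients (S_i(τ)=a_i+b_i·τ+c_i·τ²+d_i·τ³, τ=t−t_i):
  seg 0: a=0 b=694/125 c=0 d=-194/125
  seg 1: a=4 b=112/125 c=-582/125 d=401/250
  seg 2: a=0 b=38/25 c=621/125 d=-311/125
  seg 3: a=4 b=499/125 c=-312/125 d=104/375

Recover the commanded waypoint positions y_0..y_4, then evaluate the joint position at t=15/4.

y_0 = S_0(0) = a_0 = 0
y_1 = S_1(0) = a_1 = 4
y_2 = S_2(0) = a_2 = 0
y_3 = S_3(0) = a_3 = 4
y_4 = S_3(3) = 1
t_q=15/4 is in segment 2 (τ=3/4); S_2(τ)=23079/8000

y_0=0 y_1=4 y_2=0 y_3=4 y_4=1
S(15/4) = 23079/8000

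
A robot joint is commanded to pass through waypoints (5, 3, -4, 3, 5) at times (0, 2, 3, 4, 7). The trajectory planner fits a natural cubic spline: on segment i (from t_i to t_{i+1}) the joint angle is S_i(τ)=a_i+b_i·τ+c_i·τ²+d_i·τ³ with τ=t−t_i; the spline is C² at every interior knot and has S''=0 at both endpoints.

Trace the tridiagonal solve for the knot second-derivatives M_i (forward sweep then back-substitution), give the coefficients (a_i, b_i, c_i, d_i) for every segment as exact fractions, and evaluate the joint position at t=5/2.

  seg 0: a=5 b=646/267 c=0 d=-913/1068
  seg 1: a=3 b=-2093/267 c=-913/178 d=3187/534
  seg 2: a=-4 b=-103/534 c=1137/89 d=-2981/534
  seg 3: a=3 b=2299/267 c=-707/178 d=707/1602
S(5/2) = -2073/1424

Δ: Δ0=-1, Δ1=-7, Δ2=7, Δ3=2/3
row 1: diag=6, rhs=-36; c'=1/6, d'=-6
row 2: denom=4−1·1/6=23/6; d'=(84−1·-6)/(23/6)=540/23
row 3: denom=8−1·6/23=178/23; d'=(-38−1·540/23)/(178/23)=-707/89
back: M3=-707/89
back: M2=540/23−6/23·-707/89=2274/89
back: M1=-6−1/6·2274/89=-913/89
M: M0=0, M1=-913/89, M2=2274/89, M3=-707/89, M4=0
seg 0: a=5, c=M0/2=0, d=(M1−M0)/(6·2)=-913/1068, b=Δ0−h0·(2M0+M1)/6=646/267
seg 1: a=3, c=M1/2=-913/178, d=(M2−M1)/(6·1)=3187/534, b=Δ1−h1·(2M1+M2)/6=-2093/267
seg 2: a=-4, c=M2/2=1137/89, d=(M3−M2)/(6·1)=-2981/534, b=Δ2−h2·(2M2+M3)/6=-103/534
seg 3: a=3, c=M3/2=-707/178, d=(M4−M3)/(6·3)=707/1602, b=Δ3−h3·(2M3+M4)/6=2299/267
t_q=5/2 → seg 1, τ=1/2; S=3+-2093/267·τ+-913/178·τ²+3187/534·τ³=-2073/1424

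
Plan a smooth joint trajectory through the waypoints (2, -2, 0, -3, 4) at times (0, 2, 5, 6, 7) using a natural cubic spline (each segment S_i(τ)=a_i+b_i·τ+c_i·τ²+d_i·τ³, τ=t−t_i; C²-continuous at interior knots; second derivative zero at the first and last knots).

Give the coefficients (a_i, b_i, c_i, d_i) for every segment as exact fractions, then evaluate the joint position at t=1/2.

  seg 0: a=2 b=-1292/411 c=0 d=235/822
  seg 1: a=-2 b=118/411 c=235/137 d=-653/1233
  seg 2: a=0 b=-1529/411 c=-418/137 d=1550/411
  seg 3: a=-3 b=613/411 c=1132/137 d=-1132/411
S(1/2) = 1017/2192

Δ: Δ0=-2, Δ1=2/3, Δ2=-3, Δ3=7
row 1: diag=10, rhs=16; c'=3/10, d'=8/5
row 2: denom=8−3·3/10=71/10; d'=(-22−3·8/5)/(71/10)=-268/71
row 3: denom=4−1·10/71=274/71; d'=(60−1·-268/71)/(274/71)=2264/137
back: M3=2264/137
back: M2=-268/71−10/71·2264/137=-836/137
back: M1=8/5−3/10·-836/137=470/137
M: M0=0, M1=470/137, M2=-836/137, M3=2264/137, M4=0
seg 0: a=2, c=M0/2=0, d=(M1−M0)/(6·2)=235/822, b=Δ0−h0·(2M0+M1)/6=-1292/411
seg 1: a=-2, c=M1/2=235/137, d=(M2−M1)/(6·3)=-653/1233, b=Δ1−h1·(2M1+M2)/6=118/411
seg 2: a=0, c=M2/2=-418/137, d=(M3−M2)/(6·1)=1550/411, b=Δ2−h2·(2M2+M3)/6=-1529/411
seg 3: a=-3, c=M3/2=1132/137, d=(M4−M3)/(6·1)=-1132/411, b=Δ3−h3·(2M3+M4)/6=613/411
t_q=1/2 → seg 0, τ=1/2; S=2+-1292/411·τ+0·τ²+235/822·τ³=1017/2192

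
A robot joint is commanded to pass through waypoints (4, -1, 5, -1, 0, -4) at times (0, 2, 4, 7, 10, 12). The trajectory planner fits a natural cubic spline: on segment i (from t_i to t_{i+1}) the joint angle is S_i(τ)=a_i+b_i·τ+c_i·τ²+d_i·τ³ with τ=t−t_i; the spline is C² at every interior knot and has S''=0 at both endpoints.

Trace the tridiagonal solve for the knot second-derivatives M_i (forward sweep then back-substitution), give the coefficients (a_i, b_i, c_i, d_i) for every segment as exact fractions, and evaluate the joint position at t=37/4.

Δ: Δ0=-5/2, Δ1=3, Δ2=-2, Δ3=1/3, Δ4=-2
row 1: diag=8, rhs=33; c'=1/4, d'=33/8
row 2: denom=10−2·1/4=19/2; d'=(-30−2·33/8)/(19/2)=-153/38
row 3: denom=12−3·6/19=210/19; d'=(14−3·-153/38)/(210/19)=991/420
row 4: denom=10−3·19/70=643/70; d'=(-14−3·991/420)/(643/70)=-2951/1286
back: M4=-2951/1286
back: M3=991/420−19/70·-2951/1286=5753/1929
back: M2=-153/38−6/19·5753/1929=-6389/1286
back: M1=33/8−1/4·-6389/1286=3451/643
M: M0=0, M1=3451/643, M2=-6389/1286, M3=5753/1929, M4=-2951/1286, M5=0
seg 0: a=4, c=M0/2=0, d=(M1−M0)/(6·2)=3451/7716, b=Δ0−h0·(2M0+M1)/6=-16547/3858
seg 1: a=-1, c=M1/2=3451/1286, d=(M2−M1)/(6·2)=-13291/15432, b=Δ1−h1·(2M1+M2)/6=4159/3858
seg 2: a=5, c=M2/2=-6389/2572, d=(M3−M2)/(6·3)=30673/69444, b=Δ2−h2·(2M2+M3)/6=2849/1929
seg 3: a=-1, c=M3/2=5753/3858, d=(M4−M3)/(6·3)=-20359/69444, b=Δ3−h3·(2M3+M4)/6=-11587/7716
seg 4: a=0, c=M4/2=-2951/2572, d=(M5−M4)/(6·2)=2951/15432, b=Δ4−h4·(2M4+M5)/6=-907/1929
t_q=37/4 → seg 3, τ=9/4; S=-1+-11587/7716·τ+5753/3858·τ²+-20359/69444·τ³=-27829/164608

  seg 0: a=4 b=-16547/3858 c=0 d=3451/7716
  seg 1: a=-1 b=4159/3858 c=3451/1286 d=-13291/15432
  seg 2: a=5 b=2849/1929 c=-6389/2572 d=30673/69444
  seg 3: a=-1 b=-11587/7716 c=5753/3858 d=-20359/69444
  seg 4: a=0 b=-907/1929 c=-2951/2572 d=2951/15432
S(37/4) = -27829/164608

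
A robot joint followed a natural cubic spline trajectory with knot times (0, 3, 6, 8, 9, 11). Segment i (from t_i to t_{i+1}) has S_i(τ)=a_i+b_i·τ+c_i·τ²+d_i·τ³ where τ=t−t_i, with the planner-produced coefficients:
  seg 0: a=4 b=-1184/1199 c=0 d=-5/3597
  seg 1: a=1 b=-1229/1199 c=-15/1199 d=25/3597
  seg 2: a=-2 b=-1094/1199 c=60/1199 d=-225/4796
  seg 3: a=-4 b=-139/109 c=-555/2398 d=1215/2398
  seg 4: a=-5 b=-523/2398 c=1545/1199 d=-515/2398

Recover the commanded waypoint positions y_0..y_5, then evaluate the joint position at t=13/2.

y_0=4 y_1=1 y_2=-2 y_3=-4 y_4=-5 y_5=-2
S(13/2) = -93985/38368

y_0 = S_0(0) = a_0 = 4
y_1 = S_1(0) = a_1 = 1
y_2 = S_2(0) = a_2 = -2
y_3 = S_3(0) = a_3 = -4
y_4 = S_4(0) = a_4 = -5
y_5 = S_4(2) = -2
t_q=13/2 is in segment 2 (τ=1/2); S_2(τ)=-93985/38368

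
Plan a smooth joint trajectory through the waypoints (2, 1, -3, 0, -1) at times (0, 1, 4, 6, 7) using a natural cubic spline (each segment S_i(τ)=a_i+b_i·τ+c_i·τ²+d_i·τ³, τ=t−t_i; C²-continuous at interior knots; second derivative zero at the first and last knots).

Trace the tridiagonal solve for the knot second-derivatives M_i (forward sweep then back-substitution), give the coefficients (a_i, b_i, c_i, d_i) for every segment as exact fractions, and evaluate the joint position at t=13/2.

  seg 0: a=2 b=-464/591 c=0 d=-127/591
  seg 1: a=1 b=-845/591 c=-127/197 d=400/1773
  seg 2: a=-3 b=469/591 c=273/197 d=-2441/4728
  seg 3: a=0 b=167/1182 c=-1349/788 d=1349/2364
S(13/2) = -1803/6304

Δ: Δ0=-1, Δ1=-4/3, Δ2=3/2, Δ3=-1
row 1: diag=8, rhs=-2; c'=3/8, d'=-1/4
row 2: denom=10−3·3/8=71/8; d'=(17−3·-1/4)/(71/8)=2
row 3: denom=6−2·16/71=394/71; d'=(-15−2·2)/(394/71)=-1349/394
back: M3=-1349/394
back: M2=2−16/71·-1349/394=546/197
back: M1=-1/4−3/8·546/197=-254/197
M: M0=0, M1=-254/197, M2=546/197, M3=-1349/394, M4=0
seg 0: a=2, c=M0/2=0, d=(M1−M0)/(6·1)=-127/591, b=Δ0−h0·(2M0+M1)/6=-464/591
seg 1: a=1, c=M1/2=-127/197, d=(M2−M1)/(6·3)=400/1773, b=Δ1−h1·(2M1+M2)/6=-845/591
seg 2: a=-3, c=M2/2=273/197, d=(M3−M2)/(6·2)=-2441/4728, b=Δ2−h2·(2M2+M3)/6=469/591
seg 3: a=0, c=M3/2=-1349/788, d=(M4−M3)/(6·1)=1349/2364, b=Δ3−h3·(2M3+M4)/6=167/1182
t_q=13/2 → seg 3, τ=1/2; S=0+167/1182·τ+-1349/788·τ²+1349/2364·τ³=-1803/6304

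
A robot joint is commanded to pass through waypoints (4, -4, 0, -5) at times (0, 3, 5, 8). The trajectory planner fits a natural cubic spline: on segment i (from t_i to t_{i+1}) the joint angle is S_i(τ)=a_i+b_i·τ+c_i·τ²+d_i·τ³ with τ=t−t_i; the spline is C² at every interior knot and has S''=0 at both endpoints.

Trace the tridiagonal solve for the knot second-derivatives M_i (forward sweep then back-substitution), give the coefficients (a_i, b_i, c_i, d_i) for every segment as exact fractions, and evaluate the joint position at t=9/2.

  seg 0: a=4 b=-209/48 c=0 d=3/16
  seg 1: a=-4 b=17/24 c=27/16 d=-25/48
  seg 2: a=0 b=29/24 c=-23/16 d=23/144
S(9/2) = -115/128

Δ: Δ0=-8/3, Δ1=2, Δ2=-5/3
row 1: diag=10, rhs=28; c'=1/5, d'=14/5
row 2: denom=10−2·1/5=48/5; d'=(-22−2·14/5)/(48/5)=-23/8
back: M2=-23/8
back: M1=14/5−1/5·-23/8=27/8
M: M0=0, M1=27/8, M2=-23/8, M3=0
seg 0: a=4, c=M0/2=0, d=(M1−M0)/(6·3)=3/16, b=Δ0−h0·(2M0+M1)/6=-209/48
seg 1: a=-4, c=M1/2=27/16, d=(M2−M1)/(6·2)=-25/48, b=Δ1−h1·(2M1+M2)/6=17/24
seg 2: a=0, c=M2/2=-23/16, d=(M3−M2)/(6·3)=23/144, b=Δ2−h2·(2M2+M3)/6=29/24
t_q=9/2 → seg 1, τ=3/2; S=-4+17/24·τ+27/16·τ²+-25/48·τ³=-115/128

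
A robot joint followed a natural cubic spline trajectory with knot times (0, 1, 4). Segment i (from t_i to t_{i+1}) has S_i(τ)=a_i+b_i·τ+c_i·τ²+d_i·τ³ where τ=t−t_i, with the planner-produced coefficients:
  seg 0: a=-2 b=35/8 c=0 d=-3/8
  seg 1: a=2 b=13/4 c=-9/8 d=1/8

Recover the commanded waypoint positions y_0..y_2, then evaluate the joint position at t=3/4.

y_0 = S_0(0) = a_0 = -2
y_1 = S_1(0) = a_1 = 2
y_2 = S_1(3) = 5
t_q=3/4 is in segment 0 (τ=3/4); S_0(τ)=575/512

y_0=-2 y_1=2 y_2=5
S(3/4) = 575/512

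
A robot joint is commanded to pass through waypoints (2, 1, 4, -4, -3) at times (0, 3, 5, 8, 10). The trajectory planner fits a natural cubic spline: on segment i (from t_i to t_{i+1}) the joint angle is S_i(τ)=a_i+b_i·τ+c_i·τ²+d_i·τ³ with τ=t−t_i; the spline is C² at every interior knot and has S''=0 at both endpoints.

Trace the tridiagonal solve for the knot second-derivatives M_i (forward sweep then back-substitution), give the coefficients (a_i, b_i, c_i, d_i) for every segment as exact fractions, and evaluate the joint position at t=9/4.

  seg 0: a=2 b=-439/348 c=0 d=323/3132
  seg 1: a=1 b=265/174 c=323/348 d=-109/232
  seg 2: a=4 b=-35/87 c=-329/174 d=593/1566
  seg 3: a=-4 b=-265/174 c=44/29 d=-22/87
S(9/4) = 2497/7424

Δ: Δ0=-1/3, Δ1=3/2, Δ2=-8/3, Δ3=1/2
row 1: diag=10, rhs=11; c'=1/5, d'=11/10
row 2: denom=10−2·1/5=48/5; d'=(-25−2·11/10)/(48/5)=-17/6
row 3: denom=10−3·5/16=145/16; d'=(19−3·-17/6)/(145/16)=88/29
back: M3=88/29
back: M2=-17/6−5/16·88/29=-329/87
back: M1=11/10−1/5·-329/87=323/174
M: M0=0, M1=323/174, M2=-329/87, M3=88/29, M4=0
seg 0: a=2, c=M0/2=0, d=(M1−M0)/(6·3)=323/3132, b=Δ0−h0·(2M0+M1)/6=-439/348
seg 1: a=1, c=M1/2=323/348, d=(M2−M1)/(6·2)=-109/232, b=Δ1−h1·(2M1+M2)/6=265/174
seg 2: a=4, c=M2/2=-329/174, d=(M3−M2)/(6·3)=593/1566, b=Δ2−h2·(2M2+M3)/6=-35/87
seg 3: a=-4, c=M3/2=44/29, d=(M4−M3)/(6·2)=-22/87, b=Δ3−h3·(2M3+M4)/6=-265/174
t_q=9/4 → seg 0, τ=9/4; S=2+-439/348·τ+0·τ²+323/3132·τ³=2497/7424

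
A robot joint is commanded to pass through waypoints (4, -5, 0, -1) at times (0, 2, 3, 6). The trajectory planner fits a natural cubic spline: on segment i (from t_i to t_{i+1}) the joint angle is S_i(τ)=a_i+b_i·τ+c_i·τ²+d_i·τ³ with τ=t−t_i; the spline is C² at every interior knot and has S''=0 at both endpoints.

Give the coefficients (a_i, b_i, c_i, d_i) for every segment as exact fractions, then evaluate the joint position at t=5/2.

  seg 0: a=4 b=-2245/282 c=0 d=122/141
  seg 1: a=-5 b=683/282 c=244/47 d=-737/282
  seg 2: a=0 b=700/141 c=-249/94 d=83/282
S(5/2) = -2119/752

Δ: Δ0=-9/2, Δ1=5, Δ2=-1/3
row 1: diag=6, rhs=57; c'=1/6, d'=19/2
row 2: denom=8−1·1/6=47/6; d'=(-32−1·19/2)/(47/6)=-249/47
back: M2=-249/47
back: M1=19/2−1/6·-249/47=488/47
M: M0=0, M1=488/47, M2=-249/47, M3=0
seg 0: a=4, c=M0/2=0, d=(M1−M0)/(6·2)=122/141, b=Δ0−h0·(2M0+M1)/6=-2245/282
seg 1: a=-5, c=M1/2=244/47, d=(M2−M1)/(6·1)=-737/282, b=Δ1−h1·(2M1+M2)/6=683/282
seg 2: a=0, c=M2/2=-249/94, d=(M3−M2)/(6·3)=83/282, b=Δ2−h2·(2M2+M3)/6=700/141
t_q=5/2 → seg 1, τ=1/2; S=-5+683/282·τ+244/47·τ²+-737/282·τ³=-2119/752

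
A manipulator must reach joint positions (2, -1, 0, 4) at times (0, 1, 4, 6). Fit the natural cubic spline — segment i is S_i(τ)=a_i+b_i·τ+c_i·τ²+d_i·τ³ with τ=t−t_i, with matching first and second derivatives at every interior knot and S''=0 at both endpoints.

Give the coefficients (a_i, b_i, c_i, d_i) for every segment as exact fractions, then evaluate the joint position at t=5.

  seg 0: a=2 b=-724/213 c=0 d=85/213
  seg 1: a=-1 b=-469/213 c=85/71 d=-25/213
  seg 2: a=0 b=386/213 c=10/71 d=-5/213
S(5) = 137/71

Δ: Δ0=-3, Δ1=1/3, Δ2=2
row 1: diag=8, rhs=20; c'=3/8, d'=5/2
row 2: denom=10−3·3/8=71/8; d'=(10−3·5/2)/(71/8)=20/71
back: M2=20/71
back: M1=5/2−3/8·20/71=170/71
M: M0=0, M1=170/71, M2=20/71, M3=0
seg 0: a=2, c=M0/2=0, d=(M1−M0)/(6·1)=85/213, b=Δ0−h0·(2M0+M1)/6=-724/213
seg 1: a=-1, c=M1/2=85/71, d=(M2−M1)/(6·3)=-25/213, b=Δ1−h1·(2M1+M2)/6=-469/213
seg 2: a=0, c=M2/2=10/71, d=(M3−M2)/(6·2)=-5/213, b=Δ2−h2·(2M2+M3)/6=386/213
t_q=5 → seg 2, τ=1; S=0+386/213·τ+10/71·τ²+-5/213·τ³=137/71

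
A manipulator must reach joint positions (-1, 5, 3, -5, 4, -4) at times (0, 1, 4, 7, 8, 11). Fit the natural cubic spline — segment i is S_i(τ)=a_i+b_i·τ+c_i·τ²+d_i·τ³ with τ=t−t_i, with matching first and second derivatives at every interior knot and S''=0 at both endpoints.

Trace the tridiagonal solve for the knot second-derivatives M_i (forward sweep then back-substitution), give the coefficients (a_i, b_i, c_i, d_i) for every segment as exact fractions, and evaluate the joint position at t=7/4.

  seg 0: a=-1 b=10889/1635 c=0 d=-1079/1635
  seg 1: a=5 b=7652/1635 c=-1079/545 d=323/4905
  seg 2: a=3 b=-8863/1635 c=-756/545 d=3769/4905
  seg 3: a=-5 b=2290/327 c=3013/545 d=-5774/1635
  seg 4: a=4 b=12206/1635 c=-2761/545 d=2761/4905
S(7/4) = 258957/34880

Δ: Δ0=6, Δ1=-2/3, Δ2=-8/3, Δ3=9, Δ4=-8/3
row 1: diag=8, rhs=-40; c'=3/8, d'=-5
row 2: denom=12−3·3/8=87/8; d'=(-12−3·-5)/(87/8)=8/29
row 3: denom=8−3·8/29=208/29; d'=(70−3·8/29)/(208/29)=1003/104
row 4: denom=8−1·29/208=1635/208; d'=(-70−1·1003/104)/(1635/208)=-5522/545
back: M4=-5522/545
back: M3=1003/104−29/208·-5522/545=6026/545
back: M2=8/29−8/29·6026/545=-1512/545
back: M1=-5−3/8·-1512/545=-2158/545
M: M0=0, M1=-2158/545, M2=-1512/545, M3=6026/545, M4=-5522/545, M5=0
seg 0: a=-1, c=M0/2=0, d=(M1−M0)/(6·1)=-1079/1635, b=Δ0−h0·(2M0+M1)/6=10889/1635
seg 1: a=5, c=M1/2=-1079/545, d=(M2−M1)/(6·3)=323/4905, b=Δ1−h1·(2M1+M2)/6=7652/1635
seg 2: a=3, c=M2/2=-756/545, d=(M3−M2)/(6·3)=3769/4905, b=Δ2−h2·(2M2+M3)/6=-8863/1635
seg 3: a=-5, c=M3/2=3013/545, d=(M4−M3)/(6·1)=-5774/1635, b=Δ3−h3·(2M3+M4)/6=2290/327
seg 4: a=4, c=M4/2=-2761/545, d=(M5−M4)/(6·3)=2761/4905, b=Δ4−h4·(2M4+M5)/6=12206/1635
t_q=7/4 → seg 1, τ=3/4; S=5+7652/1635·τ+-1079/545·τ²+323/4905·τ³=258957/34880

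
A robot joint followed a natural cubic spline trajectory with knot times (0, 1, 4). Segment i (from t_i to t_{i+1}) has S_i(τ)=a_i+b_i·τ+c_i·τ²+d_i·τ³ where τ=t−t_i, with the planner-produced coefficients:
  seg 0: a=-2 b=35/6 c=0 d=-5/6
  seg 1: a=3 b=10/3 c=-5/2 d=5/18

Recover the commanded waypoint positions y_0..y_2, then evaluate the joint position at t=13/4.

y_0 = S_0(0) = a_0 = -2
y_1 = S_1(0) = a_1 = 3
y_2 = S_1(3) = -2
t_q=13/4 is in segment 1 (τ=9/4); S_1(τ)=129/128

y_0=-2 y_1=3 y_2=-2
S(13/4) = 129/128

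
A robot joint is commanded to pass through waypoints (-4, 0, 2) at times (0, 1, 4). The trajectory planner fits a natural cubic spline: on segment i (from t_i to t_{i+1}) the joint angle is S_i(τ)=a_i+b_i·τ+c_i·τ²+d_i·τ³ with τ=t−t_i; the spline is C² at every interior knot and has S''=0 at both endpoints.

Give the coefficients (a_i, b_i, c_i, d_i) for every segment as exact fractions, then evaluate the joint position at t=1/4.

Δ: Δ0=4, Δ1=2/3
row 1: diag=8, rhs=-20; c'=3/8, d'=-5/2
back: M1=-5/2
M: M0=0, M1=-5/2, M2=0
seg 0: a=-4, c=M0/2=0, d=(M1−M0)/(6·1)=-5/12, b=Δ0−h0·(2M0+M1)/6=53/12
seg 1: a=0, c=M1/2=-5/4, d=(M2−M1)/(6·3)=5/36, b=Δ1−h1·(2M1+M2)/6=19/6
t_q=1/4 → seg 0, τ=1/4; S=-4+53/12·τ+0·τ²+-5/12·τ³=-743/256

  seg 0: a=-4 b=53/12 c=0 d=-5/12
  seg 1: a=0 b=19/6 c=-5/4 d=5/36
S(1/4) = -743/256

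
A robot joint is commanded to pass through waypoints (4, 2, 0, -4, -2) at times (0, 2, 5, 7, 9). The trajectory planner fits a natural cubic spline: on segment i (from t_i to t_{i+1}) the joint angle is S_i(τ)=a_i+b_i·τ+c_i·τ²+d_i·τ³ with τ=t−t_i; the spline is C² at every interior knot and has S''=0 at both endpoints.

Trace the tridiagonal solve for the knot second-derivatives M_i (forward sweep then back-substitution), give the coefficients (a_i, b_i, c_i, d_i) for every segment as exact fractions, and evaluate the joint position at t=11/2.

Δ: Δ0=-1, Δ1=-2/3, Δ2=-2, Δ3=1
row 1: diag=10, rhs=2; c'=3/10, d'=1/5
row 2: denom=10−3·3/10=91/10; d'=(-8−3·1/5)/(91/10)=-86/91
row 3: denom=8−2·20/91=688/91; d'=(18−2·-86/91)/(688/91)=905/344
back: M3=905/344
back: M2=-86/91−20/91·905/344=-131/86
back: M1=1/5−3/10·-131/86=113/172
M: M0=0, M1=113/172, M2=-131/86, M3=905/344, M4=0
seg 0: a=4, c=M0/2=0, d=(M1−M0)/(6·2)=113/2064, b=Δ0−h0·(2M0+M1)/6=-629/516
seg 1: a=2, c=M1/2=113/344, d=(M2−M1)/(6·3)=-125/1032, b=Δ1−h1·(2M1+M2)/6=-145/258
seg 2: a=0, c=M2/2=-131/172, d=(M3−M2)/(6·2)=1429/4128, b=Δ2−h2·(2M2+M3)/6=-1921/1032
seg 3: a=-4, c=M3/2=905/688, d=(M4−M3)/(6·2)=-905/4128, b=Δ3−h3·(2M3+M4)/6=-389/516
t_q=11/2 → seg 2, τ=1/2; S=0+-1921/1032·τ+-131/172·τ²+1429/4128·τ³=-11865/11008

  seg 0: a=4 b=-629/516 c=0 d=113/2064
  seg 1: a=2 b=-145/258 c=113/344 d=-125/1032
  seg 2: a=0 b=-1921/1032 c=-131/172 d=1429/4128
  seg 3: a=-4 b=-389/516 c=905/688 d=-905/4128
S(11/2) = -11865/11008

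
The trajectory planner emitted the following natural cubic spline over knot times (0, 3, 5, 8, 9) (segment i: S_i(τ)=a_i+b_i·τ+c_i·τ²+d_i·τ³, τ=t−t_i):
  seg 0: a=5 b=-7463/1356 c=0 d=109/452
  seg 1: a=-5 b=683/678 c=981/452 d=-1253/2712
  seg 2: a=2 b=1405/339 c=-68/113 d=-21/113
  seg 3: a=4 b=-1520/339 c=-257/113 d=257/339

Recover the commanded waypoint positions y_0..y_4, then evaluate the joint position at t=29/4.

y_0=5 y_1=-5 y_2=2 y_3=4 y_4=-2
S(29/4) = 44563/7232

y_0 = S_0(0) = a_0 = 5
y_1 = S_1(0) = a_1 = -5
y_2 = S_2(0) = a_2 = 2
y_3 = S_3(0) = a_3 = 4
y_4 = S_3(1) = -2
t_q=29/4 is in segment 2 (τ=9/4); S_2(τ)=44563/7232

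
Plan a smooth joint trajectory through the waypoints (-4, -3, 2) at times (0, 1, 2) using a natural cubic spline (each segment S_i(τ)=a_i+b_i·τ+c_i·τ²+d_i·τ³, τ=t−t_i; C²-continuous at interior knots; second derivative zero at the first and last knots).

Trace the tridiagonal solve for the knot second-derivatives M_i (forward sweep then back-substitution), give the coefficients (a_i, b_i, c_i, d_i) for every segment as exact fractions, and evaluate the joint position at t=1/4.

  seg 0: a=-4 b=0 c=0 d=1
  seg 1: a=-3 b=3 c=3 d=-1
S(1/4) = -255/64

Δ: Δ0=1, Δ1=5
row 1: diag=4, rhs=24; c'=1/4, d'=6
back: M1=6
M: M0=0, M1=6, M2=0
seg 0: a=-4, c=M0/2=0, d=(M1−M0)/(6·1)=1, b=Δ0−h0·(2M0+M1)/6=0
seg 1: a=-3, c=M1/2=3, d=(M2−M1)/(6·1)=-1, b=Δ1−h1·(2M1+M2)/6=3
t_q=1/4 → seg 0, τ=1/4; S=-4+0·τ+0·τ²+1·τ³=-255/64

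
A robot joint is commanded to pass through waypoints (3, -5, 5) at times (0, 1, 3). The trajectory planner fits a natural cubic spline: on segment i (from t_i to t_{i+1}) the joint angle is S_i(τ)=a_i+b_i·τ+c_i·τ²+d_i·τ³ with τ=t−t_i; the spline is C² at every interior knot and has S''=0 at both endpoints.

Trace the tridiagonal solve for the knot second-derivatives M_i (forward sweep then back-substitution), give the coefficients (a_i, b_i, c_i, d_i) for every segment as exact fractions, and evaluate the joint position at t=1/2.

Δ: Δ0=-8, Δ1=5
row 1: diag=6, rhs=78; c'=1/3, d'=13
back: M1=13
M: M0=0, M1=13, M2=0
seg 0: a=3, c=M0/2=0, d=(M1−M0)/(6·1)=13/6, b=Δ0−h0·(2M0+M1)/6=-61/6
seg 1: a=-5, c=M1/2=13/2, d=(M2−M1)/(6·2)=-13/12, b=Δ1−h1·(2M1+M2)/6=-11/3
t_q=1/2 → seg 0, τ=1/2; S=3+-61/6·τ+0·τ²+13/6·τ³=-29/16

  seg 0: a=3 b=-61/6 c=0 d=13/6
  seg 1: a=-5 b=-11/3 c=13/2 d=-13/12
S(1/2) = -29/16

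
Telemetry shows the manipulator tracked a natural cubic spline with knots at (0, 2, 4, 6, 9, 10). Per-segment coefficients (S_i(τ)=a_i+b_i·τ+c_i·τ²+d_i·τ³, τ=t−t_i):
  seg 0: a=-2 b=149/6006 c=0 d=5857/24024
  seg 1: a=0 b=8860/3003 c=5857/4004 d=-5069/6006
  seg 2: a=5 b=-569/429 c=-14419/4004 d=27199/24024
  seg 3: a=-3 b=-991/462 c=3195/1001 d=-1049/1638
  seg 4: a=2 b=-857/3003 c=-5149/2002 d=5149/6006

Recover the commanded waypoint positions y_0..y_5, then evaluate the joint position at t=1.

y_0 = S_0(0) = a_0 = -2
y_1 = S_1(0) = a_1 = 0
y_2 = S_2(0) = a_2 = 5
y_3 = S_3(0) = a_3 = -3
y_4 = S_4(0) = a_4 = 2
y_5 = S_4(1) = 0
t_q=1 is in segment 0 (τ=1); S_0(τ)=-13865/8008

y_0=-2 y_1=0 y_2=5 y_3=-3 y_4=2 y_5=0
S(1) = -13865/8008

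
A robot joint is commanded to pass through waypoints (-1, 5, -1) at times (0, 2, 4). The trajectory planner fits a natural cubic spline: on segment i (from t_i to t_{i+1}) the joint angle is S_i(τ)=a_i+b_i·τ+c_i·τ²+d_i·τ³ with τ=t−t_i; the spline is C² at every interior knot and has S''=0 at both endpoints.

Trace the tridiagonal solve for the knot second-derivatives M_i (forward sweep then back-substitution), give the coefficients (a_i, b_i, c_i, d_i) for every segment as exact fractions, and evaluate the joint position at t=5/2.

Δ: Δ0=3, Δ1=-3
row 1: diag=8, rhs=-36; c'=1/4, d'=-9/2
back: M1=-9/2
M: M0=0, M1=-9/2, M2=0
seg 0: a=-1, c=M0/2=0, d=(M1−M0)/(6·2)=-3/8, b=Δ0−h0·(2M0+M1)/6=9/2
seg 1: a=5, c=M1/2=-9/4, d=(M2−M1)/(6·2)=3/8, b=Δ1−h1·(2M1+M2)/6=0
t_q=5/2 → seg 1, τ=1/2; S=5+0·τ+-9/4·τ²+3/8·τ³=287/64

  seg 0: a=-1 b=9/2 c=0 d=-3/8
  seg 1: a=5 b=0 c=-9/4 d=3/8
S(5/2) = 287/64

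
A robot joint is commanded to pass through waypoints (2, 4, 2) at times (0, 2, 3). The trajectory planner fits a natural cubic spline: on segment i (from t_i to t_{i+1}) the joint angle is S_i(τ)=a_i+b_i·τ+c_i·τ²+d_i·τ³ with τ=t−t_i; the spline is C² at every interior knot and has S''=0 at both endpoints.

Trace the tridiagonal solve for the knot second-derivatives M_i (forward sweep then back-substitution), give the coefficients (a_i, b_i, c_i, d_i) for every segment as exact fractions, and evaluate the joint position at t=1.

Δ: Δ0=1, Δ1=-2
row 1: diag=6, rhs=-18; c'=1/6, d'=-3
back: M1=-3
M: M0=0, M1=-3, M2=0
seg 0: a=2, c=M0/2=0, d=(M1−M0)/(6·2)=-1/4, b=Δ0−h0·(2M0+M1)/6=2
seg 1: a=4, c=M1/2=-3/2, d=(M2−M1)/(6·1)=1/2, b=Δ1−h1·(2M1+M2)/6=-1
t_q=1 → seg 0, τ=1; S=2+2·τ+0·τ²+-1/4·τ³=15/4

  seg 0: a=2 b=2 c=0 d=-1/4
  seg 1: a=4 b=-1 c=-3/2 d=1/2
S(1) = 15/4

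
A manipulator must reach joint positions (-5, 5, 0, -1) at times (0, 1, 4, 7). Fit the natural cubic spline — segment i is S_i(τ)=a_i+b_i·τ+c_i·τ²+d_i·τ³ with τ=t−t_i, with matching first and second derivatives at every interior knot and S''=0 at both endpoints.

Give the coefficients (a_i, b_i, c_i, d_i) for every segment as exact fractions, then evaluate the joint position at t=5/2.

  seg 0: a=-5 b=338/29 c=0 d=-48/29
  seg 1: a=5 b=194/29 c=-144/29 d=569/783
  seg 2: a=0 b=-101/29 c=137/87 d=-137/783
S(5/2) = 1465/232

Δ: Δ0=10, Δ1=-5/3, Δ2=-1/3
row 1: diag=8, rhs=-70; c'=3/8, d'=-35/4
row 2: denom=12−3·3/8=87/8; d'=(8−3·-35/4)/(87/8)=274/87
back: M2=274/87
back: M1=-35/4−3/8·274/87=-288/29
M: M0=0, M1=-288/29, M2=274/87, M3=0
seg 0: a=-5, c=M0/2=0, d=(M1−M0)/(6·1)=-48/29, b=Δ0−h0·(2M0+M1)/6=338/29
seg 1: a=5, c=M1/2=-144/29, d=(M2−M1)/(6·3)=569/783, b=Δ1−h1·(2M1+M2)/6=194/29
seg 2: a=0, c=M2/2=137/87, d=(M3−M2)/(6·3)=-137/783, b=Δ2−h2·(2M2+M3)/6=-101/29
t_q=5/2 → seg 1, τ=3/2; S=5+194/29·τ+-144/29·τ²+569/783·τ³=1465/232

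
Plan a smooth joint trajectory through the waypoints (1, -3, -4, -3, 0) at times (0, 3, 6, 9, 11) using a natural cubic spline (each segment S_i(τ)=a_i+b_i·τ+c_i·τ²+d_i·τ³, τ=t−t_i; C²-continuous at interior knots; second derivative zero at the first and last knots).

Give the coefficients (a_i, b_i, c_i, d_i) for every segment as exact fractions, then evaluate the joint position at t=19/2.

Δ: Δ0=-4/3, Δ1=-1/3, Δ2=1/3, Δ3=3/2
row 1: diag=12, rhs=6; c'=1/4, d'=1/2
row 2: denom=12−3·1/4=45/4; d'=(4−3·1/2)/(45/4)=2/9
row 3: denom=10−3·4/15=46/5; d'=(7−3·2/9)/(46/5)=95/138
back: M3=95/138
back: M2=2/9−4/15·95/138=8/207
back: M1=1/2−1/4·8/207=203/414
M: M0=0, M1=203/414, M2=8/207, M3=95/138, M4=0
seg 0: a=1, c=M0/2=0, d=(M1−M0)/(6·3)=203/7452, b=Δ0−h0·(2M0+M1)/6=-1307/828
seg 1: a=-3, c=M1/2=203/828, d=(M2−M1)/(6·3)=-187/7452, b=Δ1−h1·(2M1+M2)/6=-349/414
seg 2: a=-4, c=M2/2=4/207, d=(M3−M2)/(6·3)=269/7452, b=Δ2−h2·(2M2+M3)/6=-41/828
seg 3: a=-3, c=M3/2=95/276, d=(M4−M3)/(6·2)=-95/1656, b=Δ3−h3·(2M3+M4)/6=431/414
t_q=19/2 → seg 3, τ=1/2; S=-3+431/414·τ+95/276·τ²+-95/1656·τ³=-10601/4416

  seg 0: a=1 b=-1307/828 c=0 d=203/7452
  seg 1: a=-3 b=-349/414 c=203/828 d=-187/7452
  seg 2: a=-4 b=-41/828 c=4/207 d=269/7452
  seg 3: a=-3 b=431/414 c=95/276 d=-95/1656
S(19/2) = -10601/4416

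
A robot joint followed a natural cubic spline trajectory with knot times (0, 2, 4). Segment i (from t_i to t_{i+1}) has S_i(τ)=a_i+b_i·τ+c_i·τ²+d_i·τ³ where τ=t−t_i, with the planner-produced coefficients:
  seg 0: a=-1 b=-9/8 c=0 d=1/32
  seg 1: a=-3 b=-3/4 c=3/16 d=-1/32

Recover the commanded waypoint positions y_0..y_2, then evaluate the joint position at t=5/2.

y_0=-1 y_1=-3 y_2=-4
S(5/2) = -853/256

y_0 = S_0(0) = a_0 = -1
y_1 = S_1(0) = a_1 = -3
y_2 = S_1(2) = -4
t_q=5/2 is in segment 1 (τ=1/2); S_1(τ)=-853/256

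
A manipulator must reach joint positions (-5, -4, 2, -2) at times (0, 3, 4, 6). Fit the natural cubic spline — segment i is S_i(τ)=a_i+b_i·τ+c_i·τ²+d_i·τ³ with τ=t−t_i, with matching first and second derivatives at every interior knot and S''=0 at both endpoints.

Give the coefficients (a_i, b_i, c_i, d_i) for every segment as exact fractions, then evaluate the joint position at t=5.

Δ: Δ0=1/3, Δ1=6, Δ2=-2
row 1: diag=8, rhs=34; c'=1/8, d'=17/4
row 2: denom=6−1·1/8=47/8; d'=(-48−1·17/4)/(47/8)=-418/47
back: M2=-418/47
back: M1=17/4−1/8·-418/47=252/47
M: M0=0, M1=252/47, M2=-418/47, M3=0
seg 0: a=-5, c=M0/2=0, d=(M1−M0)/(6·3)=14/47, b=Δ0−h0·(2M0+M1)/6=-331/141
seg 1: a=-4, c=M1/2=126/47, d=(M2−M1)/(6·1)=-335/141, b=Δ1−h1·(2M1+M2)/6=803/141
seg 2: a=2, c=M2/2=-209/47, d=(M3−M2)/(6·2)=209/282, b=Δ2−h2·(2M2+M3)/6=554/141
t_q=5 → seg 2, τ=1; S=2+554/141·τ+-209/47·τ²+209/282·τ³=209/94

  seg 0: a=-5 b=-331/141 c=0 d=14/47
  seg 1: a=-4 b=803/141 c=126/47 d=-335/141
  seg 2: a=2 b=554/141 c=-209/47 d=209/282
S(5) = 209/94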